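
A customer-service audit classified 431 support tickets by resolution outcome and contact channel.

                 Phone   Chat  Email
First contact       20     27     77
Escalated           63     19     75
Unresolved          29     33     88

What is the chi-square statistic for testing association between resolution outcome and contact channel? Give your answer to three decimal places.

27.421

Row totals: 124, 157, 150. Column totals: 112, 79, 240. Grand total N = 431.
Expected counts (row total × column total / N):
  First contact, Phone: 124×112/431 = 32.2227
  First contact, Chat: 124×79/431 = 22.7285
  First contact, Email: 124×240/431 = 69.0487
  Escalated, Phone: 157×112/431 = 40.7981
  Escalated, Chat: 157×79/431 = 28.7773
  Escalated, Email: 157×240/431 = 87.4246
  Unresolved, Phone: 150×112/431 = 38.9791
  Unresolved, Chat: 150×79/431 = 27.4942
  Unresolved, Email: 150×240/431 = 83.5267
Contributions (O − E)²/E:
  (20 − 32.2227)²/32.2227 = 4.6363
  (27 − 22.7285)²/22.7285 = 0.8028
  (77 − 69.0487)²/69.0487 = 0.9156
  (63 − 40.7981)²/40.7981 = 12.0820
  (19 − 28.7773)²/28.7773 = 3.3219
  (75 − 87.4246)²/87.4246 = 1.7658
  (29 − 38.9791)²/38.9791 = 2.5548
  (33 − 27.4942)²/27.4942 = 1.1026
  (88 − 83.5267)²/83.5267 = 0.2396
χ² = 4.6363 + 0.8028 + 0.9156 + 12.0820 + 3.3219 + 1.7658 + 2.5548 + 1.1026 + 0.2396 = 27.421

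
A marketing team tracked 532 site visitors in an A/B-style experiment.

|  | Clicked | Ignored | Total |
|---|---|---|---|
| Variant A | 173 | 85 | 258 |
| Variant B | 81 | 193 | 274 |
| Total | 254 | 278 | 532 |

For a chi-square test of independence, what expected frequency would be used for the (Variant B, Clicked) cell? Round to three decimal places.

130.820

Row total (Variant B) = 274; column total (Clicked) = 254; grand total N = 532.
Expected count = (row total × column total) / N = 274 × 254 / 532 = 130.820.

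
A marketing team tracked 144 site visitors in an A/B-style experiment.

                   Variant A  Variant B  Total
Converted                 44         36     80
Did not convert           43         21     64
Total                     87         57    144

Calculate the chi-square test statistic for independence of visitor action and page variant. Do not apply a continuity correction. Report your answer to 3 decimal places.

2.208

Grand total N = 144.
Expected counts (row total × column total / N):
  Converted, Variant A: 80×87/144 = 48.3333
  Converted, Variant B: 80×57/144 = 31.6667
  Did not convert, Variant A: 64×87/144 = 38.6667
  Did not convert, Variant B: 64×57/144 = 25.3333
Contributions (O − E)²/E:
  (44 − 48.3333)²/48.3333 = 0.3885
  (36 − 31.6667)²/31.6667 = 0.5930
  (43 − 38.6667)²/38.6667 = 0.4856
  (21 − 25.3333)²/25.3333 = 0.7412
χ² = 0.3885 + 0.5930 + 0.4856 + 0.7412 = 2.208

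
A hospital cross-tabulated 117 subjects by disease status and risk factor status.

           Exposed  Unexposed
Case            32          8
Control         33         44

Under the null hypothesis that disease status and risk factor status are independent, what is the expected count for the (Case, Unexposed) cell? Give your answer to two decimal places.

17.78

Row total (Case) = 40; column total (Unexposed) = 52; grand total N = 117.
Expected count = (row total × column total) / N = 40 × 52 / 117 = 17.78.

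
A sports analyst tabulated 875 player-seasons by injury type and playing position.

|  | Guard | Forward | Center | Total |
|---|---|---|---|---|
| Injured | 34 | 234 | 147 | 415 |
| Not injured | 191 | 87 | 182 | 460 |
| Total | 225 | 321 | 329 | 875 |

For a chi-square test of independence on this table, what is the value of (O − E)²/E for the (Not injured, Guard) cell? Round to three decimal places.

44.700

Row total (Not injured) = 460; column total (Guard) = 225; N = 875.
Expected count E = 460 × 225 / 875 = 118.2857.
Contribution = (O − E)²/E = (191 − 118.2857)² / 118.2857 = 44.700.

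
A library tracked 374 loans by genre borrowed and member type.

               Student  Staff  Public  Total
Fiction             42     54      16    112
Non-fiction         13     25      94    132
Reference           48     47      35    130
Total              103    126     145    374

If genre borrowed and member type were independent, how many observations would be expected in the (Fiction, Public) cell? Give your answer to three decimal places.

43.422

Row total (Fiction) = 112; column total (Public) = 145; grand total N = 374.
Expected count = (row total × column total) / N = 112 × 145 / 374 = 43.422.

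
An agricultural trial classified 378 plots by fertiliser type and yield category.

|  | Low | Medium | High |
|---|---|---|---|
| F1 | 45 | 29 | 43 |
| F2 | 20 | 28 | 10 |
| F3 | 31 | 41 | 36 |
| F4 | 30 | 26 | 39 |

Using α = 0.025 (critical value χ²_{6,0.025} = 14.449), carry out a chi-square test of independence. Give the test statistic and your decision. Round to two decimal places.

Row totals: 117, 58, 108, 95. Column totals: 126, 124, 128. Grand total N = 378.
Expected counts (row total × column total / N):
  F1, Low: 117×126/378 = 39.0000
  F1, Medium: 117×124/378 = 38.3810
  F1, High: 117×128/378 = 39.6190
  F2, Low: 58×126/378 = 19.3333
  F2, Medium: 58×124/378 = 19.0265
  F2, High: 58×128/378 = 19.6402
  F3, Low: 108×126/378 = 36.0000
  F3, Medium: 108×124/378 = 35.4286
  F3, High: 108×128/378 = 36.5714
  F4, Low: 95×126/378 = 31.6667
  F4, Medium: 95×124/378 = 31.1640
  F4, High: 95×128/378 = 32.1693
Contributions (O − E)²/E:
  (45 − 39.0000)²/39.0000 = 0.9231
  (29 − 38.3810)²/38.3810 = 2.2929
  (43 − 39.6190)²/39.6190 = 0.2885
  (20 − 19.3333)²/19.3333 = 0.0230
  (28 − 19.0265)²/19.0265 = 4.2322
  (10 − 19.6402)²/19.6402 = 4.7318
  (31 − 36.0000)²/36.0000 = 0.6944
  (41 − 35.4286)²/35.4286 = 0.8761
  (36 − 36.5714)²/36.5714 = 0.0089
  (30 − 31.6667)²/31.6667 = 0.0877
  (26 − 31.1640)²/31.1640 = 0.8557
  (39 − 32.1693)²/32.1693 = 1.4504
χ² = 0.9231 + 2.2929 + 0.2885 + 0.0230 + 4.2322 + 4.7318 + 0.6944 + 0.8761 + 0.0089 + 0.0877 + 0.8557 + 1.4504 = 16.46
df = (4−1)(3−1) = 6. Since 16.46 > 14.449, reject the null hypothesis of independence at α = 0.025.

16.46; reject H₀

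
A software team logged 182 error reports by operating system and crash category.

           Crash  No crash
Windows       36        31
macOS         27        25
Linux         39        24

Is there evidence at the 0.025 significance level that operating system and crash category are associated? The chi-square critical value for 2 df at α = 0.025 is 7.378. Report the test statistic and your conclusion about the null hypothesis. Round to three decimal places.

Row totals: 67, 52, 63. Column totals: 102, 80. Grand total N = 182.
Expected counts (row total × column total / N):
  Windows, Crash: 67×102/182 = 37.5495
  Windows, No crash: 67×80/182 = 29.4505
  macOS, Crash: 52×102/182 = 29.1429
  macOS, No crash: 52×80/182 = 22.8571
  Linux, Crash: 63×102/182 = 35.3077
  Linux, No crash: 63×80/182 = 27.6923
Contributions (O − E)²/E:
  (36 − 37.5495)²/37.5495 = 0.0639
  (31 − 29.4505)²/29.4505 = 0.0815
  (27 − 29.1429)²/29.1429 = 0.1576
  (25 − 22.8571)²/22.8571 = 0.2009
  (39 − 35.3077)²/35.3077 = 0.3861
  (24 − 27.6923)²/27.6923 = 0.4923
χ² = 0.0639 + 0.0815 + 0.1576 + 0.2009 + 0.3861 + 0.4923 = 1.382
df = (3−1)(2−1) = 2. Since 1.382 < 7.378, fail to reject the null hypothesis of independence at α = 0.025.

1.382; fail to reject H₀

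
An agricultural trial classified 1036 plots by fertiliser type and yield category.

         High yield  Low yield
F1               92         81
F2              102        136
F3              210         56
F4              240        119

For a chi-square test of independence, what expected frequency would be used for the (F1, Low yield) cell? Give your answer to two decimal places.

Row total (F1) = 173; column total (Low yield) = 392; grand total N = 1036.
Expected count = (row total × column total) / N = 173 × 392 / 1036 = 65.46.

65.46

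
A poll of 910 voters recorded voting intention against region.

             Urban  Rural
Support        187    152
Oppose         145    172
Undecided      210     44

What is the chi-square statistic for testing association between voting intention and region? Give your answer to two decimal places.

84.21

Row totals: 339, 317, 254. Column totals: 542, 368. Grand total N = 910.
Expected counts (row total × column total / N):
  Support, Urban: 339×542/910 = 201.910
  Support, Rural: 339×368/910 = 137.090
  Oppose, Urban: 317×542/910 = 188.807
  Oppose, Rural: 317×368/910 = 128.193
  Undecided, Urban: 254×542/910 = 151.284
  Undecided, Rural: 254×368/910 = 102.716
Contributions (O − E)²/E:
  (187 − 201.910)²/201.910 = 1.1010
  (152 − 137.090)²/137.090 = 1.6216
  (145 − 188.807)²/188.807 = 10.1641
  (172 − 128.193)²/128.193 = 14.9700
  (210 − 151.284)²/151.284 = 22.7887
  (44 − 102.716)²/102.716 = 33.5641
χ² = 1.1010 + 1.6216 + 10.1641 + 14.9700 + 22.7887 + 33.5641 = 84.21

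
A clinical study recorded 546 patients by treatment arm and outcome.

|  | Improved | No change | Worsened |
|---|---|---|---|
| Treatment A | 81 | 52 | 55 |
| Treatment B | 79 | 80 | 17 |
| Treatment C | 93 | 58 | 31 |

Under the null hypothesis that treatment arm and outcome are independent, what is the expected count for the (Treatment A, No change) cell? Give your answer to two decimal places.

Row total (Treatment A) = 188; column total (No change) = 190; grand total N = 546.
Expected count = (row total × column total) / N = 188 × 190 / 546 = 65.42.

65.42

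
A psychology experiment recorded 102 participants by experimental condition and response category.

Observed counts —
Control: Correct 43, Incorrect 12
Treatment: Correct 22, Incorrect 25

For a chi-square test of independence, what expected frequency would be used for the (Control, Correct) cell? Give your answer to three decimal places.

35.049

Row total (Control) = 55; column total (Correct) = 65; grand total N = 102.
Expected count = (row total × column total) / N = 55 × 65 / 102 = 35.049.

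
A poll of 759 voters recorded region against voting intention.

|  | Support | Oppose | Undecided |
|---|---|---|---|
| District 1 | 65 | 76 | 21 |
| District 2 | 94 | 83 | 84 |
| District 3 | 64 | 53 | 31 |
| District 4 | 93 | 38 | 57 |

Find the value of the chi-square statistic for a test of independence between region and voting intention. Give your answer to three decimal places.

Row totals: 162, 261, 148, 188. Column totals: 316, 250, 193. Grand total N = 759.
Expected counts (row total × column total / N):
  District 1, Support: 162×316/759 = 67.4466
  District 1, Oppose: 162×250/759 = 53.3597
  District 1, Undecided: 162×193/759 = 41.1937
  District 2, Support: 261×316/759 = 108.6640
  District 2, Oppose: 261×250/759 = 85.9684
  District 2, Undecided: 261×193/759 = 66.3676
  District 3, Support: 148×316/759 = 61.6179
  District 3, Oppose: 148×250/759 = 48.7484
  District 3, Undecided: 148×193/759 = 37.6337
  District 4, Support: 188×316/759 = 78.2714
  District 4, Oppose: 188×250/759 = 61.9236
  District 4, Undecided: 188×193/759 = 47.8050
Contributions (O − E)²/E:
  (65 − 67.4466)²/67.4466 = 0.0887
  (76 − 53.3597)²/53.3597 = 9.6062
  (21 − 41.1937)²/41.1937 = 9.8992
  (94 − 108.6640)²/108.6640 = 1.9789
  (83 − 85.9684)²/85.9684 = 0.1025
  (84 − 66.3676)²/66.3676 = 4.6845
  (64 − 61.6179)²/61.6179 = 0.0921
  (53 − 48.7484)²/48.7484 = 0.3708
  (31 − 37.6337)²/37.6337 = 1.1693
  (93 − 78.2714)²/78.2714 = 2.7715
  (38 − 61.9236)²/61.9236 = 9.2427
  (57 − 47.8050)²/47.8050 = 1.7686
χ² = 0.0887 + 9.6062 + 9.8992 + 1.9789 + 0.1025 + 4.6845 + 0.0921 + 0.3708 + 1.1693 + 2.7715 + 9.2427 + 1.7686 = 41.775

41.775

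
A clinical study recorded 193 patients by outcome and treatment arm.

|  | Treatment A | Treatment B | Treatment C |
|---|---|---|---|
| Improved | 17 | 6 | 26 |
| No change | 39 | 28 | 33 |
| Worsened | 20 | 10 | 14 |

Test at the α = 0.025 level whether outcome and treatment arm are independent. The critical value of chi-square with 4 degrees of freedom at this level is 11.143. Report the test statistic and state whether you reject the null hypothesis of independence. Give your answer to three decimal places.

8.313; fail to reject H₀

Row totals: 49, 100, 44. Column totals: 76, 44, 73. Grand total N = 193.
Expected counts (row total × column total / N):
  Improved, Treatment A: 49×76/193 = 19.2953
  Improved, Treatment B: 49×44/193 = 11.1710
  Improved, Treatment C: 49×73/193 = 18.5337
  No change, Treatment A: 100×76/193 = 39.3782
  No change, Treatment B: 100×44/193 = 22.7979
  No change, Treatment C: 100×73/193 = 37.8238
  Worsened, Treatment A: 44×76/193 = 17.3264
  Worsened, Treatment B: 44×44/193 = 10.0311
  Worsened, Treatment C: 44×73/193 = 16.6425
Contributions (O − E)²/E:
  (17 − 19.2953)²/19.2953 = 0.2730
  (6 − 11.1710)²/11.1710 = 2.3936
  (26 − 18.5337)²/18.5337 = 3.0078
  (39 − 39.3782)²/39.3782 = 0.0036
  (28 − 22.7979)²/22.7979 = 1.1870
  (33 − 37.8238)²/37.8238 = 0.6152
  (20 − 17.3264)²/17.3264 = 0.4126
  (10 − 10.0311)²/10.0311 = 0.0001
  (14 − 16.6425)²/16.6425 = 0.4196
χ² = 0.2730 + 2.3936 + 3.0078 + 0.0036 + 1.1870 + 0.6152 + 0.4126 + 0.0001 + 0.4196 = 8.313
df = (3−1)(3−1) = 4. Since 8.313 < 11.143, fail to reject the null hypothesis of independence at α = 0.025.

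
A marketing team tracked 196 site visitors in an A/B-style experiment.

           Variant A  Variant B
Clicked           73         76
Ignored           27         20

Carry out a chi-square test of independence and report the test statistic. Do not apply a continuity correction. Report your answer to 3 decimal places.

Row totals: 149, 47. Column totals: 100, 96. Grand total N = 196.
Expected counts (row total × column total / N):
  Clicked, Variant A: 149×100/196 = 76.0204
  Clicked, Variant B: 149×96/196 = 72.9796
  Ignored, Variant A: 47×100/196 = 23.9796
  Ignored, Variant B: 47×96/196 = 23.0204
Contributions (O − E)²/E:
  (73 − 76.0204)²/76.0204 = 0.1200
  (76 − 72.9796)²/72.9796 = 0.1250
  (27 − 23.9796)²/23.9796 = 0.3804
  (20 − 23.0204)²/23.0204 = 0.3963
χ² = 0.1200 + 0.1250 + 0.3804 + 0.3963 = 1.022

1.022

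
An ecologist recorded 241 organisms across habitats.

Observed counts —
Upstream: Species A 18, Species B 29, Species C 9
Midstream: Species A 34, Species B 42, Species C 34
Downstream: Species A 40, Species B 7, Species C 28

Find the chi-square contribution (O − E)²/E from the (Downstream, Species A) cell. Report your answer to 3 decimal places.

4.515

Row total (Downstream) = 75; column total (Species A) = 92; N = 241.
Expected count E = 75 × 92 / 241 = 28.63071.
Contribution = (O − E)²/E = (40 − 28.63071)² / 28.63071 = 4.515.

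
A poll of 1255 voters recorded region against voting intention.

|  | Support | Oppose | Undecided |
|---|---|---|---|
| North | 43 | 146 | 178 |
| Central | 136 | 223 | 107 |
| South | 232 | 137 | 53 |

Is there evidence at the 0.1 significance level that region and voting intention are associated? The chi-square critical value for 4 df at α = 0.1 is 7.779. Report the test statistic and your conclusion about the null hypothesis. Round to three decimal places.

226.583; reject H₀

Row totals: 367, 466, 422. Column totals: 411, 506, 338. Grand total N = 1255.
Expected counts (row total × column total / N):
  North, Support: 367×411/1255 = 120.1888
  North, Oppose: 367×506/1255 = 147.9697
  North, Undecided: 367×338/1255 = 98.8414
  Central, Support: 466×411/1255 = 152.6104
  Central, Oppose: 466×506/1255 = 187.8853
  Central, Undecided: 466×338/1255 = 125.5044
  South, Support: 422×411/1255 = 138.2008
  South, Oppose: 422×506/1255 = 170.1450
  South, Undecided: 422×338/1255 = 113.6542
Contributions (O − E)²/E:
  (43 − 120.1888)²/120.1888 = 49.5729
  (146 − 147.9697)²/147.9697 = 0.0262
  (178 − 98.8414)²/98.8414 = 63.3953
  (136 − 152.6104)²/152.6104 = 1.8079
  (223 − 187.8853)²/187.8853 = 6.5627
  (107 − 125.5044)²/125.5044 = 2.7283
  (232 − 138.2008)²/138.2008 = 63.6631
  (137 − 170.1450)²/170.1450 = 6.4568
  (53 − 113.6542)²/113.6542 = 32.3695
χ² = 49.5729 + 0.0262 + 63.3953 + 1.8079 + 6.5627 + 2.7283 + 63.6631 + 6.4568 + 32.3695 = 226.583
df = (3−1)(3−1) = 4. Since 226.583 > 7.779, reject the null hypothesis of independence at α = 0.1.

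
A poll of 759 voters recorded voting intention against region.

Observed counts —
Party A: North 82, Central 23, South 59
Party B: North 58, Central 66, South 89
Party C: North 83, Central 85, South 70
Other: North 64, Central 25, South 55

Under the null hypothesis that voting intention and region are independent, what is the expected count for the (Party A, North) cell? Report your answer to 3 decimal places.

62.013

Row total (Party A) = 164; column total (North) = 287; grand total N = 759.
Expected count = (row total × column total) / N = 164 × 287 / 759 = 62.013.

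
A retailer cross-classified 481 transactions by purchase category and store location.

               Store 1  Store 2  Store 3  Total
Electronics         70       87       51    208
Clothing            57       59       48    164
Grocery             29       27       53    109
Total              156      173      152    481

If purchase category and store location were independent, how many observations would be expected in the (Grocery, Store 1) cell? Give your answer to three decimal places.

35.351

Row total (Grocery) = 109; column total (Store 1) = 156; grand total N = 481.
Expected count = (row total × column total) / N = 109 × 156 / 481 = 35.351.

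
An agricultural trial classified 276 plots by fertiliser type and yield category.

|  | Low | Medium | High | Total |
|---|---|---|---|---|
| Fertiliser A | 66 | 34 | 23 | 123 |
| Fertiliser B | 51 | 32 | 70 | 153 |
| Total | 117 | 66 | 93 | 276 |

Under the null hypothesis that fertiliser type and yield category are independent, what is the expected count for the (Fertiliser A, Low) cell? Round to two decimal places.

Row total (Fertiliser A) = 123; column total (Low) = 117; grand total N = 276.
Expected count = (row total × column total) / N = 123 × 117 / 276 = 52.14.

52.14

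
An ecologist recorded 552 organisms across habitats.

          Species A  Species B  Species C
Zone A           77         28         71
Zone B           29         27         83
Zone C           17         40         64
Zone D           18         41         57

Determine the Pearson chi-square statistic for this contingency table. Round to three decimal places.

Row totals: 176, 139, 121, 116. Column totals: 141, 136, 275. Grand total N = 552.
Expected counts (row total × column total / N):
  Zone A, Species A: 176×141/552 = 44.9565
  Zone A, Species B: 176×136/552 = 43.3623
  Zone A, Species C: 176×275/552 = 87.6812
  Zone B, Species A: 139×141/552 = 35.5054
  Zone B, Species B: 139×136/552 = 34.2464
  Zone B, Species C: 139×275/552 = 69.2482
  Zone C, Species A: 121×141/552 = 30.9076
  Zone C, Species B: 121×136/552 = 29.8116
  Zone C, Species C: 121×275/552 = 60.2808
  Zone D, Species A: 116×141/552 = 29.6304
  Zone D, Species B: 116×136/552 = 28.5797
  Zone D, Species C: 116×275/552 = 57.7899
Contributions (O − E)²/E:
  (77 − 44.9565)²/44.9565 = 22.8395
  (28 − 43.3623)²/43.3623 = 5.4425
  (71 − 87.6812)²/87.6812 = 3.1736
  (29 − 35.5054)²/35.5054 = 1.1919
  (27 − 34.2464)²/34.2464 = 1.5333
  (83 − 69.2482)²/69.2482 = 2.7309
  (17 − 30.9076)²/30.9076 = 6.2581
  (40 − 29.8116)²/29.8116 = 3.4820
  (64 − 60.2808)²/60.2808 = 0.2295
  (18 − 29.6304)²/29.6304 = 4.5651
  (41 − 28.5797)²/28.5797 = 5.3977
  (57 − 57.7899)²/57.7899 = 0.0108
χ² = 22.8395 + 5.4425 + 3.1736 + 1.1919 + 1.5333 + 2.7309 + 6.2581 + 3.4820 + 0.2295 + 4.5651 + 5.3977 + 0.0108 = 56.855

56.855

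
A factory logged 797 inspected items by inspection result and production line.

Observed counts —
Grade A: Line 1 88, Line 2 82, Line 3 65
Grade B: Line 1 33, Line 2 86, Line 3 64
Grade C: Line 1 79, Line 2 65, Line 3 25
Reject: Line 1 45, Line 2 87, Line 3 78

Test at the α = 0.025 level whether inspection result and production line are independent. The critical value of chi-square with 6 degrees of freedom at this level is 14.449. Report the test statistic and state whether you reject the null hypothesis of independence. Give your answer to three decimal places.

Row totals: 235, 183, 169, 210. Column totals: 245, 320, 232. Grand total N = 797.
Expected counts (row total × column total / N):
  Grade A, Line 1: 235×245/797 = 72.2396
  Grade A, Line 2: 235×320/797 = 94.3538
  Grade A, Line 3: 235×232/797 = 68.4065
  Grade B, Line 1: 183×245/797 = 56.2547
  Grade B, Line 2: 183×320/797 = 73.4755
  Grade B, Line 3: 183×232/797 = 53.2698
  Grade C, Line 1: 169×245/797 = 51.9511
  Grade C, Line 2: 169×320/797 = 67.8545
  Grade C, Line 3: 169×232/797 = 49.1945
  Reject, Line 1: 210×245/797 = 64.5546
  Reject, Line 2: 210×320/797 = 84.3162
  Reject, Line 3: 210×232/797 = 61.1292
Contributions (O − E)²/E:
  (88 − 72.2396)²/72.2396 = 3.4384
  (82 − 94.3538)²/94.3538 = 1.6175
  (65 − 68.4065)²/68.4065 = 0.1696
  (33 − 56.2547)²/56.2547 = 9.6131
  (86 − 73.4755)²/73.4755 = 2.1349
  (64 − 53.2698)²/53.2698 = 2.1614
  (79 − 51.9511)²/51.9511 = 14.0833
  (65 − 67.8545)²/67.8545 = 0.1201
  (25 − 49.1945)²/49.1945 = 11.8992
  (45 − 64.5546)²/64.5546 = 5.9234
  (87 − 84.3162)²/84.3162 = 0.0854
  (78 − 61.1292)²/61.1292 = 4.6561
χ² = 3.4384 + 1.6175 + 0.1696 + 9.6131 + 2.1349 + 2.1614 + 14.0833 + 0.1201 + 11.8992 + 5.9234 + 0.0854 + 4.6561 = 55.902
df = (4−1)(3−1) = 6. Since 55.902 > 14.449, reject the null hypothesis of independence at α = 0.025.

55.902; reject H₀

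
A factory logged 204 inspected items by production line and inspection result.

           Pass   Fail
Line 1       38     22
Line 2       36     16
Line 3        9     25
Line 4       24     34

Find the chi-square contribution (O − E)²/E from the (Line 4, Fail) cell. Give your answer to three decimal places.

1.495

Row total (Line 4) = 58; column total (Fail) = 97; N = 204.
Expected count E = 58 × 97 / 204 = 27.5784.
Contribution = (O − E)²/E = (34 − 27.5784)² / 27.5784 = 1.495.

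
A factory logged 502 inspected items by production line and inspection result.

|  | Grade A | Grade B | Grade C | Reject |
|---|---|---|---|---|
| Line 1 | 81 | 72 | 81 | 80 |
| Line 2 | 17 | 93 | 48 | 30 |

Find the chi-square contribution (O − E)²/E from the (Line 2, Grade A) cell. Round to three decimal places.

10.576

Row total (Line 2) = 188; column total (Grade A) = 98; N = 502.
Expected count E = 188 × 98 / 502 = 36.70120.
Contribution = (O − E)²/E = (17 − 36.70120)² / 36.70120 = 10.576.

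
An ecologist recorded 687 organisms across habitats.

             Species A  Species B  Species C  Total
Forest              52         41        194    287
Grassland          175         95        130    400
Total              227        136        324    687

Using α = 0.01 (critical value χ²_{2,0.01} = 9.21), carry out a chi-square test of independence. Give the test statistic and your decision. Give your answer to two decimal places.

84.43; reject H₀

Grand total N = 687.
Expected counts (row total × column total / N):
  Forest, Species A: 287×227/687 = 94.831
  Forest, Species B: 287×136/687 = 56.815
  Forest, Species C: 287×324/687 = 135.354
  Grassland, Species A: 400×227/687 = 132.169
  Grassland, Species B: 400×136/687 = 79.185
  Grassland, Species C: 400×324/687 = 188.646
Contributions (O − E)²/E:
  (52 − 94.831)²/94.831 = 19.3449
  (41 − 56.815)²/56.815 = 4.4023
  (194 − 135.354)²/135.354 = 25.4101
  (175 − 132.169)²/132.169 = 13.8799
  (95 − 79.185)²/79.185 = 3.1586
  (130 − 188.646)²/188.646 = 18.2318
χ² = 19.3449 + 4.4023 + 25.4101 + 13.8799 + 3.1586 + 18.2318 = 84.43
df = (2−1)(3−1) = 2. Since 84.43 > 9.21, reject the null hypothesis of independence at α = 0.01.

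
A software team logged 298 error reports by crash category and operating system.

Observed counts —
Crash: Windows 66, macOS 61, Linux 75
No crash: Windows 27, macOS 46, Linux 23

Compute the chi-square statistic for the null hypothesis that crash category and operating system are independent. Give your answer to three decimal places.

9.554

Row totals: 202, 96. Column totals: 93, 107, 98. Grand total N = 298.
Expected counts (row total × column total / N):
  Crash, Windows: 202×93/298 = 63.0403
  Crash, macOS: 202×107/298 = 72.5302
  Crash, Linux: 202×98/298 = 66.4295
  No crash, Windows: 96×93/298 = 29.9597
  No crash, macOS: 96×107/298 = 34.4698
  No crash, Linux: 96×98/298 = 31.5705
Contributions (O − E)²/E:
  (66 − 63.0403)²/63.0403 = 0.1390
  (61 − 72.5302)²/72.5302 = 1.8330
  (75 − 66.4295)²/66.4295 = 1.1057
  (27 − 29.9597)²/29.9597 = 0.2924
  (46 − 34.4698)²/34.4698 = 3.8569
  (23 − 31.5705)²/31.5705 = 2.3266
χ² = 0.1390 + 1.8330 + 1.1057 + 0.2924 + 3.8569 + 2.3266 = 9.554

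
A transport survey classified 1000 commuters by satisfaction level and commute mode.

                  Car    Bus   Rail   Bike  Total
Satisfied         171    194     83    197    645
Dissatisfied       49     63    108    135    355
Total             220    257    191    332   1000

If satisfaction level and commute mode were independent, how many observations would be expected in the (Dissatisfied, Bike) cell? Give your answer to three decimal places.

Row total (Dissatisfied) = 355; column total (Bike) = 332; grand total N = 1000.
Expected count = (row total × column total) / N = 355 × 332 / 1000 = 117.860.

117.860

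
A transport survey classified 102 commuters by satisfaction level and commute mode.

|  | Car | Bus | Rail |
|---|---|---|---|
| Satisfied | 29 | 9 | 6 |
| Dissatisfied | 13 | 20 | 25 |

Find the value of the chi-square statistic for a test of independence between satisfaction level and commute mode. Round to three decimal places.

20.375

Row totals: 44, 58. Column totals: 42, 29, 31. Grand total N = 102.
Expected counts (row total × column total / N):
  Satisfied, Car: 44×42/102 = 18.11765
  Satisfied, Bus: 44×29/102 = 12.50980
  Satisfied, Rail: 44×31/102 = 13.37255
  Dissatisfied, Car: 58×42/102 = 23.88235
  Dissatisfied, Bus: 58×29/102 = 16.49020
  Dissatisfied, Rail: 58×31/102 = 17.62745
Contributions (O − E)²/E:
  (29 − 18.11765)²/18.11765 = 6.5365
  (9 − 12.50980)²/12.50980 = 0.9847
  (6 − 13.37255)²/13.37255 = 4.0646
  (13 − 23.88235)²/23.88235 = 4.9587
  (20 − 16.49020)²/16.49020 = 0.7470
  (25 − 17.62745)²/17.62745 = 3.0835
χ² = 6.5365 + 0.9847 + 4.0646 + 4.9587 + 0.7470 + 3.0835 = 20.375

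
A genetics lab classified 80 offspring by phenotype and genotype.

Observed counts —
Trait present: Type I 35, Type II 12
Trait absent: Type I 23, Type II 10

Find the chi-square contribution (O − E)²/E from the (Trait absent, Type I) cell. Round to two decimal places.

Row total (Trait absent) = 33; column total (Type I) = 58; N = 80.
Expected count E = 33 × 58 / 80 = 23.925.
Contribution = (O − E)²/E = (23 − 23.925)² / 23.925 = 0.04.

0.04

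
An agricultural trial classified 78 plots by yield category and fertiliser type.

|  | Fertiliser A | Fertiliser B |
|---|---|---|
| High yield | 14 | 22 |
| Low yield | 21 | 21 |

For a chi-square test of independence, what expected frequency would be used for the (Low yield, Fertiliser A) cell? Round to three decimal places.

Row total (Low yield) = 42; column total (Fertiliser A) = 35; grand total N = 78.
Expected count = (row total × column total) / N = 42 × 35 / 78 = 18.846.

18.846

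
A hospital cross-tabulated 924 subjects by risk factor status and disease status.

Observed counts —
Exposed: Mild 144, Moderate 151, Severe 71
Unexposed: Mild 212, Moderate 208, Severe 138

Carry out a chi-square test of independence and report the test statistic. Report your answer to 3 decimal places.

3.785

Row totals: 366, 558. Column totals: 356, 359, 209. Grand total N = 924.
Expected counts (row total × column total / N):
  Exposed, Mild: 366×356/924 = 141.0130
  Exposed, Moderate: 366×359/924 = 142.2013
  Exposed, Severe: 366×209/924 = 82.7857
  Unexposed, Mild: 558×356/924 = 214.9870
  Unexposed, Moderate: 558×359/924 = 216.7987
  Unexposed, Severe: 558×209/924 = 126.2143
Contributions (O − E)²/E:
  (144 − 141.0130)²/141.0130 = 0.0633
  (151 − 142.2013)²/142.2013 = 0.5444
  (71 − 82.7857)²/82.7857 = 1.6779
  (212 − 214.9870)²/214.9870 = 0.0415
  (208 − 216.7987)²/216.7987 = 0.3571
  (138 − 126.2143)²/126.2143 = 1.1005
χ² = 0.0633 + 0.5444 + 1.6779 + 0.0415 + 0.3571 + 1.1005 = 3.785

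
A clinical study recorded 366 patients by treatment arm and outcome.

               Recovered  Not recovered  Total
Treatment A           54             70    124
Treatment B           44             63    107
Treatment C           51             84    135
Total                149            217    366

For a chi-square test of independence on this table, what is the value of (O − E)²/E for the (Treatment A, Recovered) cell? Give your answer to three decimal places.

Row total (Treatment A) = 124; column total (Recovered) = 149; N = 366.
Expected count E = 124 × 149 / 366 = 50.4809.
Contribution = (O − E)²/E = (54 − 50.4809)² / 50.4809 = 0.245.

0.245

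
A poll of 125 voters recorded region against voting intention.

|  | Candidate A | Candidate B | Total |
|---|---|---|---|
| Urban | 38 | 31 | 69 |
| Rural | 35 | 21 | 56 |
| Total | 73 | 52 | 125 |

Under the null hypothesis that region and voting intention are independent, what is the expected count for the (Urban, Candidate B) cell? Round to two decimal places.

28.70

Row total (Urban) = 69; column total (Candidate B) = 52; grand total N = 125.
Expected count = (row total × column total) / N = 69 × 52 / 125 = 28.70.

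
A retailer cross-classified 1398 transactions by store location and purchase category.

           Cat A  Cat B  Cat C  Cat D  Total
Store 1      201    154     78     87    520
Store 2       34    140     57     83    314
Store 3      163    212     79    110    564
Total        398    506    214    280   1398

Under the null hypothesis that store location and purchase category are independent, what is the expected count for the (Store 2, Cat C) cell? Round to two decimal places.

48.07

Row total (Store 2) = 314; column total (Cat C) = 214; grand total N = 1398.
Expected count = (row total × column total) / N = 314 × 214 / 1398 = 48.07.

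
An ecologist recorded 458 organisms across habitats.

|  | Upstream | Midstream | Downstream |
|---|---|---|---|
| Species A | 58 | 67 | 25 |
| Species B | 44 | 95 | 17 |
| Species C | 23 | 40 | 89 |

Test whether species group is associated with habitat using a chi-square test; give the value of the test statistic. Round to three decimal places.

Row totals: 150, 156, 152. Column totals: 125, 202, 131. Grand total N = 458.
Expected counts (row total × column total / N):
  Species A, Upstream: 150×125/458 = 40.93886
  Species A, Midstream: 150×202/458 = 66.15721
  Species A, Downstream: 150×131/458 = 42.90393
  Species B, Upstream: 156×125/458 = 42.57642
  Species B, Midstream: 156×202/458 = 68.80349
  Species B, Downstream: 156×131/458 = 44.62009
  Species C, Upstream: 152×125/458 = 41.48472
  Species C, Midstream: 152×202/458 = 67.03930
  Species C, Downstream: 152×131/458 = 43.47598
Contributions (O − E)²/E:
  (58 − 40.93886)²/40.93886 = 7.1102
  (67 − 66.15721)²/66.15721 = 0.0107
  (25 − 42.90393)²/42.90393 = 7.4714
  (44 − 42.57642)²/42.57642 = 0.0476
  (95 − 68.80349)²/68.80349 = 9.9742
  (17 − 44.62009)²/44.62009 = 17.0970
  (23 − 41.48472)²/41.48472 = 8.2364
  (40 − 67.03930)²/67.03930 = 10.9059
  (89 − 43.47598)²/43.47598 = 47.6685
χ² = 7.1102 + 0.0107 + 7.4714 + 0.0476 + 9.9742 + 17.0970 + 8.2364 + 10.9059 + 47.6685 = 108.522

108.522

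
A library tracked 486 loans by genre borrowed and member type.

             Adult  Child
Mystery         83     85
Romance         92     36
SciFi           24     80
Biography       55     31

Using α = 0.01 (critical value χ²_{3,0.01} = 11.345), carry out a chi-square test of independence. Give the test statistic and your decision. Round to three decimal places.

Row totals: 168, 128, 104, 86. Column totals: 254, 232. Grand total N = 486.
Expected counts (row total × column total / N):
  Mystery, Adult: 168×254/486 = 87.8025
  Mystery, Child: 168×232/486 = 80.1975
  Romance, Adult: 128×254/486 = 66.8971
  Romance, Child: 128×232/486 = 61.1029
  SciFi, Adult: 104×254/486 = 54.3539
  SciFi, Child: 104×232/486 = 49.6461
  Biography, Adult: 86×254/486 = 44.9465
  Biography, Child: 86×232/486 = 41.0535
Contributions (O − E)²/E:
  (83 − 87.8025)²/87.8025 = 0.2627
  (85 − 80.1975)²/80.1975 = 0.2876
  (92 − 66.8971)²/66.8971 = 9.4198
  (36 − 61.1029)²/61.1029 = 10.3130
  (24 − 54.3539)²/54.3539 = 16.9511
  (80 − 49.6461)²/49.6461 = 18.5585
  (55 − 44.9465)²/44.9465 = 2.2487
  (31 − 41.0535)²/41.0535 = 2.4620
χ² = 0.2627 + 0.2876 + 9.4198 + 10.3130 + 16.9511 + 18.5585 + 2.2487 + 2.4620 = 60.503
df = (4−1)(2−1) = 3. Since 60.503 > 11.345, reject the null hypothesis of independence at α = 0.01.

60.503; reject H₀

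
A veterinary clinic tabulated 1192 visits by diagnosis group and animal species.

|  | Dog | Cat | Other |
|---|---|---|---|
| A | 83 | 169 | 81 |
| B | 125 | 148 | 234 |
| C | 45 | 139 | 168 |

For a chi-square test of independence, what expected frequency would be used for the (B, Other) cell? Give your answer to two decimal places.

Row total (B) = 507; column total (Other) = 483; grand total N = 1192.
Expected count = (row total × column total) / N = 507 × 483 / 1192 = 205.44.

205.44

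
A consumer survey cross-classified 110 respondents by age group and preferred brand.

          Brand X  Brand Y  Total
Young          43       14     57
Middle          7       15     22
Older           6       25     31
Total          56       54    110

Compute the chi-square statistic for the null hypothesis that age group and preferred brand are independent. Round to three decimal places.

Grand total N = 110.
Expected counts (row total × column total / N):
  Young, Brand X: 57×56/110 = 29.0182
  Young, Brand Y: 57×54/110 = 27.9818
  Middle, Brand X: 22×56/110 = 11.2000
  Middle, Brand Y: 22×54/110 = 10.8000
  Older, Brand X: 31×56/110 = 15.7818
  Older, Brand Y: 31×54/110 = 15.2182
Contributions (O − E)²/E:
  (43 − 29.0182)²/29.0182 = 6.7368
  (14 − 27.9818)²/27.9818 = 6.9864
  (7 − 11.2000)²/11.2000 = 1.5750
  (15 − 10.8000)²/10.8000 = 1.6333
  (6 − 15.7818)²/15.7818 = 6.0629
  (25 − 15.2182)²/15.2182 = 6.2874
χ² = 6.7368 + 6.9864 + 1.5750 + 1.6333 + 6.0629 + 6.2874 = 29.282

29.282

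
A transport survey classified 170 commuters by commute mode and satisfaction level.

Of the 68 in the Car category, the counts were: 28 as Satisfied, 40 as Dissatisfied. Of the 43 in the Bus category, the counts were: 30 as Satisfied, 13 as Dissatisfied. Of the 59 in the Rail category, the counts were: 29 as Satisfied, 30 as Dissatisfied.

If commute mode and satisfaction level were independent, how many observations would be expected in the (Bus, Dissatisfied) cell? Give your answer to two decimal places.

Row total (Bus) = 43; column total (Dissatisfied) = 83; grand total N = 170.
Expected count = (row total × column total) / N = 43 × 83 / 170 = 20.99.

20.99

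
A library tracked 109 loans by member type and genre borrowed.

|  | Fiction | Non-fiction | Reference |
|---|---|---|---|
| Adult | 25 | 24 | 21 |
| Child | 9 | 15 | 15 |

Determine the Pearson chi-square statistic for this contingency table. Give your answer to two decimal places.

Row totals: 70, 39. Column totals: 34, 39, 36. Grand total N = 109.
Expected counts (row total × column total / N):
  Adult, Fiction: 70×34/109 = 21.835
  Adult, Non-fiction: 70×39/109 = 25.046
  Adult, Reference: 70×36/109 = 23.119
  Child, Fiction: 39×34/109 = 12.165
  Child, Non-fiction: 39×39/109 = 13.954
  Child, Reference: 39×36/109 = 12.881
Contributions (O − E)²/E:
  (25 − 21.835)²/21.835 = 0.4588
  (24 − 25.046)²/25.046 = 0.0437
  (21 − 23.119)²/23.119 = 0.1942
  (9 − 12.165)²/12.165 = 0.8234
  (15 − 13.954)²/13.954 = 0.0784
  (15 − 12.881)²/12.881 = 0.3486
χ² = 0.4588 + 0.0437 + 0.1942 + 0.8234 + 0.0784 + 0.3486 = 1.95

1.95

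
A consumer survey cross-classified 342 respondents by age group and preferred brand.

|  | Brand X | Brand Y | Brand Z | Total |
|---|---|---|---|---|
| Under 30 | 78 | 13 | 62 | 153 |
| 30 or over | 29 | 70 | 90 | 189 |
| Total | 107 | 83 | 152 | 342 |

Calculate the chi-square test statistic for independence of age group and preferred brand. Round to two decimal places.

63.66

Grand total N = 342.
Expected counts (row total × column total / N):
  Under 30, Brand X: 153×107/342 = 47.868
  Under 30, Brand Y: 153×83/342 = 37.132
  Under 30, Brand Z: 153×152/342 = 68.000
  30 or over, Brand X: 189×107/342 = 59.132
  30 or over, Brand Y: 189×83/342 = 45.868
  30 or over, Brand Z: 189×152/342 = 84.000
Contributions (O − E)²/E:
  (78 − 47.868)²/47.868 = 18.9675
  (13 − 37.132)²/37.132 = 15.6833
  (62 − 68.000)²/68.000 = 0.5294
  (29 − 59.132)²/59.132 = 15.3544
  (70 − 45.868)²/45.868 = 12.6963
  (90 − 84.000)²/84.000 = 0.4286
χ² = 18.9675 + 15.6833 + 0.5294 + 15.3544 + 12.6963 + 0.4286 = 63.66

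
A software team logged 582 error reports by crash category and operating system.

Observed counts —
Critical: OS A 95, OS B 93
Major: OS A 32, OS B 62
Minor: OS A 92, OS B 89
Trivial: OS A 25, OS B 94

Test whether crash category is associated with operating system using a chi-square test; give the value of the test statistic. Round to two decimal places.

Row totals: 188, 94, 181, 119. Column totals: 244, 338. Grand total N = 582.
Expected counts (row total × column total / N):
  Critical, OS A: 188×244/582 = 78.818
  Critical, OS B: 188×338/582 = 109.182
  Major, OS A: 94×244/582 = 39.409
  Major, OS B: 94×338/582 = 54.591
  Minor, OS A: 181×244/582 = 75.883
  Minor, OS B: 181×338/582 = 105.117
  Trivial, OS A: 119×244/582 = 49.890
  Trivial, OS B: 119×338/582 = 69.110
Contributions (O − E)²/E:
  (95 − 78.818)²/78.818 = 3.3223
  (93 − 109.182)²/109.182 = 2.3984
  (32 − 39.409)²/39.409 = 1.3929
  (62 − 54.591)²/54.591 = 1.0055
  (92 − 75.883)²/75.883 = 3.4231
  (89 − 105.117)²/105.117 = 2.4711
  (25 − 49.890)²/49.890 = 12.4176
  (94 − 69.110)²/69.110 = 8.9641
χ² = 3.3223 + 2.3984 + 1.3929 + 1.0055 + 3.4231 + 2.4711 + 12.4176 + 8.9641 = 35.40

35.40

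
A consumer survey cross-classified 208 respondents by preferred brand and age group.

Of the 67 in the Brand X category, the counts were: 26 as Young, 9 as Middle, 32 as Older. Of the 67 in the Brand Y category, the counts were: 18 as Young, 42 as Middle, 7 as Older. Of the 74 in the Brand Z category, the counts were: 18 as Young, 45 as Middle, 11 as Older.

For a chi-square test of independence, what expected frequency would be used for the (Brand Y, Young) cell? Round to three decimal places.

Row total (Brand Y) = 67; column total (Young) = 62; grand total N = 208.
Expected count = (row total × column total) / N = 67 × 62 / 208 = 19.971.

19.971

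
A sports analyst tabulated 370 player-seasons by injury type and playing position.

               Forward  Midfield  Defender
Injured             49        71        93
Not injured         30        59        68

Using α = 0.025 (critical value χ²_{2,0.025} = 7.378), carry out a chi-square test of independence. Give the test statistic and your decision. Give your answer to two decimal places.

Row totals: 213, 157. Column totals: 79, 130, 161. Grand total N = 370.
Expected counts (row total × column total / N):
  Injured, Forward: 213×79/370 = 45.478
  Injured, Midfield: 213×130/370 = 74.838
  Injured, Defender: 213×161/370 = 92.684
  Not injured, Forward: 157×79/370 = 33.522
  Not injured, Midfield: 157×130/370 = 55.162
  Not injured, Defender: 157×161/370 = 68.316
Contributions (O − E)²/E:
  (49 − 45.478)²/45.478 = 0.2728
  (71 − 74.838)²/74.838 = 0.1968
  (93 − 92.684)²/92.684 = 0.0011
  (30 − 33.522)²/33.522 = 0.3700
  (59 − 55.162)²/55.162 = 0.2670
  (68 − 68.316)²/68.316 = 0.0015
χ² = 0.2728 + 0.1968 + 0.0011 + 0.3700 + 0.2670 + 0.0015 = 1.11
df = (2−1)(3−1) = 2. Since 1.11 < 7.378, fail to reject the null hypothesis of independence at α = 0.025.

1.11; fail to reject H₀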